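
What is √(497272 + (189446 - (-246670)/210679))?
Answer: 4*√1905029413286398/210679 ≈ 828.69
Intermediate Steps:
√(497272 + (189446 - (-246670)/210679)) = √(497272 + (189446 - 1*(-246670/210679))) = √(497272 + (189446 + 246670/210679)) = √(497272 + 39912540504/210679) = √(144677308192/210679) = 4*√1905029413286398/210679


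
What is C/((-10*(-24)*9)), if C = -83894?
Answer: -41947/1080 ≈ -38.840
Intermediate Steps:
C/((-10*(-24)*9)) = -83894/(-10*(-24)*9) = -83894/(240*9) = -83894/2160 = -83894*1/2160 = -41947/1080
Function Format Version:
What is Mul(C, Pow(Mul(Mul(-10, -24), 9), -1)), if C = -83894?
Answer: Rational(-41947, 1080) ≈ -38.840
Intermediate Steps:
Mul(C, Pow(Mul(Mul(-10, -24), 9), -1)) = Mul(-83894, Pow(Mul(Mul(-10, -24), 9), -1)) = Mul(-83894, Pow(Mul(240, 9), -1)) = Mul(-83894, Pow(2160, -1)) = Mul(-83894, Rational(1, 2160)) = Rational(-41947, 1080)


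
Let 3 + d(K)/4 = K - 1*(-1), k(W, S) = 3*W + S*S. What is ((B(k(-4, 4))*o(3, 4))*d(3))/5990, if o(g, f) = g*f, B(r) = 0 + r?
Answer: 96/2995 ≈ 0.032053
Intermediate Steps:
k(W, S) = S² + 3*W (k(W, S) = 3*W + S² = S² + 3*W)
B(r) = r
o(g, f) = f*g
d(K) = -8 + 4*K (d(K) = -12 + 4*(K - 1*(-1)) = -12 + 4*(K + 1) = -12 + 4*(1 + K) = -12 + (4 + 4*K) = -8 + 4*K)
((B(k(-4, 4))*o(3, 4))*d(3))/5990 = (((4² + 3*(-4))*(4*3))*(-8 + 4*3))/5990 = (((16 - 12)*12)*(-8 + 12))*(1/5990) = ((4*12)*4)*(1/5990) = (48*4)*(1/5990) = 192*(1/5990) = 96/2995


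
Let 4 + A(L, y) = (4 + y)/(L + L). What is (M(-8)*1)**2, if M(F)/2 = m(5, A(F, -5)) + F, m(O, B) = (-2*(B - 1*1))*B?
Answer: 36012001/4096 ≈ 8792.0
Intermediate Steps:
A(L, y) = -4 + (4 + y)/(2*L) (A(L, y) = -4 + (4 + y)/(L + L) = -4 + (4 + y)/((2*L)) = -4 + (4 + y)*(1/(2*L)) = -4 + (4 + y)/(2*L))
m(O, B) = B*(2 - 2*B) (m(O, B) = (-2*(B - 1))*B = (-2*(-1 + B))*B = (2 - 2*B)*B = B*(2 - 2*B))
M(F) = 2*F + 2*(1 - (-1 - 8*F)/(2*F))*(-1 - 8*F)/F (M(F) = 2*(2*((4 - 5 - 8*F)/(2*F))*(1 - (4 - 5 - 8*F)/(2*F)) + F) = 2*(2*((-1 - 8*F)/(2*F))*(1 - (-1 - 8*F)/(2*F)) + F) = 2*((1 - (-1 - 8*F)/(2*F))*(-1 - 8*F)/F + F) = 2*(F + (1 - (-1 - 8*F)/(2*F))*(-1 - 8*F)/F) = 2*F + 2*(1 - (-1 - 8*F)/(2*F))*(-1 - 8*F)/F)
(M(-8)*1)**2 = ((-80 - 1/(-8)**2 - 18/(-8) + 2*(-8))*1)**2 = ((-80 - 1*1/64 - 18*(-1/8) - 16)*1)**2 = ((-80 - 1/64 + 9/4 - 16)*1)**2 = (-6001/64*1)**2 = (-6001/64)**2 = 36012001/4096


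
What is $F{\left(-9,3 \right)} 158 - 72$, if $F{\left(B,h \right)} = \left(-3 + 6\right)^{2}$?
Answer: $1350$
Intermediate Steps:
$F{\left(B,h \right)} = 9$ ($F{\left(B,h \right)} = 3^{2} = 9$)
$F{\left(-9,3 \right)} 158 - 72 = 9 \cdot 158 - 72 = 1422 - 72 = 1350$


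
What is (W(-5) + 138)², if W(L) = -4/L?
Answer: 481636/25 ≈ 19265.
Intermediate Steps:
(W(-5) + 138)² = (-4/(-5) + 138)² = (-4*(-⅕) + 138)² = (⅘ + 138)² = (694/5)² = 481636/25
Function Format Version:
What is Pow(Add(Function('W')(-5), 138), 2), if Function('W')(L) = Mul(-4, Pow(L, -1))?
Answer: Rational(481636, 25) ≈ 19265.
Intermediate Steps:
Pow(Add(Function('W')(-5), 138), 2) = Pow(Add(Mul(-4, Pow(-5, -1)), 138), 2) = Pow(Add(Mul(-4, Rational(-1, 5)), 138), 2) = Pow(Add(Rational(4, 5), 138), 2) = Pow(Rational(694, 5), 2) = Rational(481636, 25)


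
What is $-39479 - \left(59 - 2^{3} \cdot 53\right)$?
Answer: $-39114$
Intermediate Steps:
$-39479 - \left(59 - 2^{3} \cdot 53\right) = -39479 + \left(8 \cdot 53 - 59\right) = -39479 + \left(424 - 59\right) = -39479 + 365 = -39114$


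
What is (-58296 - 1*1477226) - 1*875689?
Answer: -2411211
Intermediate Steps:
(-58296 - 1*1477226) - 1*875689 = (-58296 - 1477226) - 875689 = -1535522 - 875689 = -2411211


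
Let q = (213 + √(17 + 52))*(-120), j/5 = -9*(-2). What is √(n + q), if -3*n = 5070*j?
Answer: 2*√(-44415 - 30*√69) ≈ 422.68*I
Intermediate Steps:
j = 90 (j = 5*(-9*(-2)) = 5*18 = 90)
n = -152100 (n = -1690*90 = -⅓*456300 = -152100)
q = -25560 - 120*√69 (q = (213 + √69)*(-120) = -25560 - 120*√69 ≈ -26557.)
√(n + q) = √(-152100 + (-25560 - 120*√69)) = √(-177660 - 120*√69)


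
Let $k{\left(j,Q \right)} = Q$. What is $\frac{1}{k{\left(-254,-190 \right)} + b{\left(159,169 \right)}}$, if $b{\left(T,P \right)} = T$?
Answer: $- \frac{1}{31} \approx -0.032258$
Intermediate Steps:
$\frac{1}{k{\left(-254,-190 \right)} + b{\left(159,169 \right)}} = \frac{1}{-190 + 159} = \frac{1}{-31} = - \frac{1}{31}$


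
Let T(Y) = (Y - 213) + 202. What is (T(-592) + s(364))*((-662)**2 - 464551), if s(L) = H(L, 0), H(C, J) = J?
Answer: 15863121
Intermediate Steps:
s(L) = 0
T(Y) = -11 + Y (T(Y) = (-213 + Y) + 202 = -11 + Y)
(T(-592) + s(364))*((-662)**2 - 464551) = ((-11 - 592) + 0)*((-662)**2 - 464551) = (-603 + 0)*(438244 - 464551) = -603*(-26307) = 15863121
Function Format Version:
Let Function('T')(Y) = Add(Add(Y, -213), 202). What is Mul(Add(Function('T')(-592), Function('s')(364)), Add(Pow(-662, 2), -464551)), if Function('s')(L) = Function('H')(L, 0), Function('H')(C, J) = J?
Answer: 15863121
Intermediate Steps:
Function('s')(L) = 0
Function('T')(Y) = Add(-11, Y) (Function('T')(Y) = Add(Add(-213, Y), 202) = Add(-11, Y))
Mul(Add(Function('T')(-592), Function('s')(364)), Add(Pow(-662, 2), -464551)) = Mul(Add(Add(-11, -592), 0), Add(Pow(-662, 2), -464551)) = Mul(Add(-603, 0), Add(438244, -464551)) = Mul(-603, -26307) = 15863121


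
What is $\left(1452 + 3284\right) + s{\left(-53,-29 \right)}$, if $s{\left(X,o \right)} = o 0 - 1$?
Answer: $4735$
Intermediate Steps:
$s{\left(X,o \right)} = -1$ ($s{\left(X,o \right)} = 0 - 1 = -1$)
$\left(1452 + 3284\right) + s{\left(-53,-29 \right)} = \left(1452 + 3284\right) - 1 = 4736 - 1 = 4735$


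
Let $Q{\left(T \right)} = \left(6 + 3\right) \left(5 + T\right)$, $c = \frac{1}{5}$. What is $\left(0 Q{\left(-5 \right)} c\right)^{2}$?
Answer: $0$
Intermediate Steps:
$c = \frac{1}{5} \approx 0.2$
$Q{\left(T \right)} = 45 + 9 T$ ($Q{\left(T \right)} = 9 \left(5 + T\right) = 45 + 9 T$)
$\left(0 Q{\left(-5 \right)} c\right)^{2} = \left(0 \left(45 + 9 \left(-5\right)\right) \frac{1}{5}\right)^{2} = \left(0 \left(45 - 45\right) \frac{1}{5}\right)^{2} = \left(0 \cdot 0 \cdot \frac{1}{5}\right)^{2} = \left(0 \cdot \frac{1}{5}\right)^{2} = 0^{2} = 0$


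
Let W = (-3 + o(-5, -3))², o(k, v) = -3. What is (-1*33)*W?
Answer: -1188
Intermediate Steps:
W = 36 (W = (-3 - 3)² = (-6)² = 36)
(-1*33)*W = -1*33*36 = -33*36 = -1188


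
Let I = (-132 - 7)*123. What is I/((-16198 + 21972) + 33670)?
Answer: -5699/13148 ≈ -0.43345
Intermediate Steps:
I = -17097 (I = -139*123 = -17097)
I/((-16198 + 21972) + 33670) = -17097/((-16198 + 21972) + 33670) = -17097/(5774 + 33670) = -17097/39444 = -17097*1/39444 = -5699/13148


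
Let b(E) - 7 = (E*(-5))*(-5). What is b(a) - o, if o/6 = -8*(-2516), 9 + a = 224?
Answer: -115386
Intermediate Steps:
a = 215 (a = -9 + 224 = 215)
b(E) = 7 + 25*E (b(E) = 7 + (E*(-5))*(-5) = 7 - 5*E*(-5) = 7 + 25*E)
o = 120768 (o = 6*(-8*(-2516)) = 6*20128 = 120768)
b(a) - o = (7 + 25*215) - 1*120768 = (7 + 5375) - 120768 = 5382 - 120768 = -115386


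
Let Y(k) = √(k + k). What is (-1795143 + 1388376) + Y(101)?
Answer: -406767 + √202 ≈ -4.0675e+5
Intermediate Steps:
Y(k) = √2*√k (Y(k) = √(2*k) = √2*√k)
(-1795143 + 1388376) + Y(101) = (-1795143 + 1388376) + √2*√101 = -406767 + √202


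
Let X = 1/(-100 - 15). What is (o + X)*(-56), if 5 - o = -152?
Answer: -1011024/115 ≈ -8791.5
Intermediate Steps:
o = 157 (o = 5 - 1*(-152) = 5 + 152 = 157)
X = -1/115 (X = 1/(-115) = -1/115 ≈ -0.0086956)
(o + X)*(-56) = (157 - 1/115)*(-56) = (18054/115)*(-56) = -1011024/115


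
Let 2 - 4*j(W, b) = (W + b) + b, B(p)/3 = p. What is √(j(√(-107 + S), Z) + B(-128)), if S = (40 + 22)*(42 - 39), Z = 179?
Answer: √(-1892 - √79)/2 ≈ 21.8*I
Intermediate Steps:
B(p) = 3*p
S = 186 (S = 62*3 = 186)
j(W, b) = ½ - b/2 - W/4 (j(W, b) = ½ - ((W + b) + b)/4 = ½ - (W + 2*b)/4 = ½ + (-b/2 - W/4) = ½ - b/2 - W/4)
√(j(√(-107 + S), Z) + B(-128)) = √((½ - ½*179 - √(-107 + 186)/4) + 3*(-128)) = √((½ - 179/2 - √79/4) - 384) = √((-89 - √79/4) - 384) = √(-473 - √79/4)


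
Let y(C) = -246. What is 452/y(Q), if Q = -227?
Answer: -226/123 ≈ -1.8374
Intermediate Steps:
452/y(Q) = 452/(-246) = 452*(-1/246) = -226/123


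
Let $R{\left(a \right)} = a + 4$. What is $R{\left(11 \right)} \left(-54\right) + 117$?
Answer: $-693$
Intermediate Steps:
$R{\left(a \right)} = 4 + a$
$R{\left(11 \right)} \left(-54\right) + 117 = \left(4 + 11\right) \left(-54\right) + 117 = 15 \left(-54\right) + 117 = -810 + 117 = -693$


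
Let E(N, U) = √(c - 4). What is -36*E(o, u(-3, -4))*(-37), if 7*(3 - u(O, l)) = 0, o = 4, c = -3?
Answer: 1332*I*√7 ≈ 3524.1*I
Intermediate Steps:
u(O, l) = 3 (u(O, l) = 3 - ⅐*0 = 3 + 0 = 3)
E(N, U) = I*√7 (E(N, U) = √(-3 - 4) = √(-7) = I*√7)
-36*E(o, u(-3, -4))*(-37) = -36*I*√7*(-37) = 1332*I*√7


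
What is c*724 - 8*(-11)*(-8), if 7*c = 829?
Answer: 595268/7 ≈ 85038.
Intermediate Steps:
c = 829/7 (c = (⅐)*829 = 829/7 ≈ 118.43)
c*724 - 8*(-11)*(-8) = (829/7)*724 - 8*(-11)*(-8) = 600196/7 + 88*(-8) = 600196/7 - 704 = 595268/7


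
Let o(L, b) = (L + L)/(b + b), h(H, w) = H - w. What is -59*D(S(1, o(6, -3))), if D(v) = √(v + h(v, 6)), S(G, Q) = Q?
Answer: -59*I*√10 ≈ -186.57*I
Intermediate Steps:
o(L, b) = L/b (o(L, b) = (2*L)/((2*b)) = (2*L)*(1/(2*b)) = L/b)
D(v) = √(-6 + 2*v) (D(v) = √(v + (v - 1*6)) = √(v + (v - 6)) = √(v + (-6 + v)) = √(-6 + 2*v))
-59*D(S(1, o(6, -3))) = -59*√(-6 + 2*(6/(-3))) = -59*√(-6 + 2*(6*(-⅓))) = -59*√(-6 + 2*(-2)) = -59*√(-6 - 4) = -59*I*√10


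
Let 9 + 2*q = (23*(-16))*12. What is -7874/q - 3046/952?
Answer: 756773/2106300 ≈ 0.35929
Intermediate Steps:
q = -4425/2 (q = -9/2 + ((23*(-16))*12)/2 = -9/2 + (-368*12)/2 = -9/2 + (½)*(-4416) = -9/2 - 2208 = -4425/2 ≈ -2212.5)
-7874/q - 3046/952 = -7874/(-4425/2) - 3046/952 = -7874*(-2/4425) - 3046*1/952 = 15748/4425 - 1523/476 = 756773/2106300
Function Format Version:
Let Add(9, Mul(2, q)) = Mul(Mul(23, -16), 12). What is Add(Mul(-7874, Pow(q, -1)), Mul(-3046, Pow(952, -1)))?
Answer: Rational(756773, 2106300) ≈ 0.35929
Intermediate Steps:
q = Rational(-4425, 2) (q = Add(Rational(-9, 2), Mul(Rational(1, 2), Mul(Mul(23, -16), 12))) = Add(Rational(-9, 2), Mul(Rational(1, 2), Mul(-368, 12))) = Add(Rational(-9, 2), Mul(Rational(1, 2), -4416)) = Add(Rational(-9, 2), -2208) = Rational(-4425, 2) ≈ -2212.5)
Add(Mul(-7874, Pow(q, -1)), Mul(-3046, Pow(952, -1))) = Add(Mul(-7874, Pow(Rational(-4425, 2), -1)), Mul(-3046, Pow(952, -1))) = Add(Mul(-7874, Rational(-2, 4425)), Mul(-3046, Rational(1, 952))) = Add(Rational(15748, 4425), Rational(-1523, 476)) = Rational(756773, 2106300)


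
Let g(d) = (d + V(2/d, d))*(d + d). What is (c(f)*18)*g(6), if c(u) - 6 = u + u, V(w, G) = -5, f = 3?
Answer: 2592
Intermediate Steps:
c(u) = 6 + 2*u (c(u) = 6 + (u + u) = 6 + 2*u)
g(d) = 2*d*(-5 + d) (g(d) = (d - 5)*(d + d) = (-5 + d)*(2*d) = 2*d*(-5 + d))
(c(f)*18)*g(6) = ((6 + 2*3)*18)*(2*6*(-5 + 6)) = ((6 + 6)*18)*(2*6*1) = (12*18)*12 = 216*12 = 2592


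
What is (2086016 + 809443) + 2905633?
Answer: 5801092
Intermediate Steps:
(2086016 + 809443) + 2905633 = 2895459 + 2905633 = 5801092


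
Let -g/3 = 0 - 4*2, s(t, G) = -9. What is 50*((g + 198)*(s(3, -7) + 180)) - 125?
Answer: 1897975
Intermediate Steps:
g = 24 (g = -3*(0 - 4*2) = -3*(0 - 8) = -3*(-8) = 24)
50*((g + 198)*(s(3, -7) + 180)) - 125 = 50*((24 + 198)*(-9 + 180)) - 125 = 50*(222*171) - 125 = 50*37962 - 125 = 1898100 - 125 = 1897975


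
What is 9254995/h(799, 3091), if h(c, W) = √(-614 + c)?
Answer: 50027*√185 ≈ 6.8044e+5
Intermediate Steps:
9254995/h(799, 3091) = 9254995/(√(-614 + 799)) = 9254995/(√185) = 9254995*(√185/185) = 50027*√185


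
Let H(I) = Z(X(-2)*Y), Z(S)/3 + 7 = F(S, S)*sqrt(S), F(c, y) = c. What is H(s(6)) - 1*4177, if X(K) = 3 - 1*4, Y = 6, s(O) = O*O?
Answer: -4198 - 18*I*sqrt(6) ≈ -4198.0 - 44.091*I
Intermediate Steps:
s(O) = O**2
X(K) = -1 (X(K) = 3 - 4 = -1)
Z(S) = -21 + 3*S**(3/2) (Z(S) = -21 + 3*(S*sqrt(S)) = -21 + 3*S**(3/2))
H(I) = -21 - 18*I*sqrt(6) (H(I) = -21 + 3*(-1*6)**(3/2) = -21 + 3*(-6)**(3/2) = -21 + 3*(-6*I*sqrt(6)) = -21 - 18*I*sqrt(6))
H(s(6)) - 1*4177 = (-21 - 18*I*sqrt(6)) - 1*4177 = (-21 - 18*I*sqrt(6)) - 4177 = -4198 - 18*I*sqrt(6)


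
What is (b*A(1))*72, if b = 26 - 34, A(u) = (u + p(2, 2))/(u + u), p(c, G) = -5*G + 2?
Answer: 2016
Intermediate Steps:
p(c, G) = 2 - 5*G
A(u) = (-8 + u)/(2*u) (A(u) = (u + (2 - 5*2))/(u + u) = (u + (2 - 10))/((2*u)) = (u - 8)*(1/(2*u)) = (-8 + u)*(1/(2*u)) = (-8 + u)/(2*u))
b = -8
(b*A(1))*72 = -4*(-8 + 1)/1*72 = -4*(-7)*72 = -8*(-7/2)*72 = 28*72 = 2016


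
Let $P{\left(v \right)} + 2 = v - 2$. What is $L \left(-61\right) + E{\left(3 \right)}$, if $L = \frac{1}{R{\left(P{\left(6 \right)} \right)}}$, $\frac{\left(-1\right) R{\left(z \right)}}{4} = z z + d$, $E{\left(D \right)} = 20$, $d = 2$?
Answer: $\frac{541}{24} \approx 22.542$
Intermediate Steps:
$P{\left(v \right)} = -4 + v$ ($P{\left(v \right)} = -2 + \left(v - 2\right) = -2 + \left(-2 + v\right) = -4 + v$)
$R{\left(z \right)} = -8 - 4 z^{2}$ ($R{\left(z \right)} = - 4 \left(z z + 2\right) = - 4 \left(z^{2} + 2\right) = - 4 \left(2 + z^{2}\right) = -8 - 4 z^{2}$)
$L = - \frac{1}{24}$ ($L = \frac{1}{-8 - 4 \left(-4 + 6\right)^{2}} = \frac{1}{-8 - 4 \cdot 2^{2}} = \frac{1}{-8 - 16} = \frac{1}{-24} = - \frac{1}{24} \approx -0.041667$)
$L \left(-61\right) + E{\left(3 \right)} = \left(- \frac{1}{24}\right) \left(-61\right) + 20 = \frac{61}{24} + 20 = \frac{541}{24}$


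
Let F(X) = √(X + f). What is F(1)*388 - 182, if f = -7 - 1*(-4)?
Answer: -182 + 388*I*√2 ≈ -182.0 + 548.71*I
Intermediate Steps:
f = -3 (f = -7 + 4 = -3)
F(X) = √(-3 + X) (F(X) = √(X - 3) = √(-3 + X))
F(1)*388 - 182 = √(-3 + 1)*388 - 182 = √(-2)*388 - 182 = (I*√2)*388 - 182 = 388*I*√2 - 182 = -182 + 388*I*√2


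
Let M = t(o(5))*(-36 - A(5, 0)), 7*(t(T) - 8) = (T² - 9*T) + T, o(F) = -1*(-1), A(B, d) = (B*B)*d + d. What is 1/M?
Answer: -1/252 ≈ -0.0039683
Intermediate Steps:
A(B, d) = d + d*B² (A(B, d) = B²*d + d = d*B² + d = d + d*B²)
o(F) = 1
t(T) = 8 - 8*T/7 + T²/7 (t(T) = 8 + ((T² - 9*T) + T)/7 = 8 + (T² - 8*T)/7 = 8 + (-8*T/7 + T²/7) = 8 - 8*T/7 + T²/7)
M = -252 (M = (8 - 8/7*1 + (⅐)*1²)*(-36 - 0*(1 + 5²)) = (8 - 8/7 + (⅐)*1)*(-36 - 0*(1 + 25)) = (8 - 8/7 + ⅐)*(-36 - 0*26) = 7*(-36 - 1*0) = 7*(-36 + 0) = 7*(-36) = -252)
1/M = 1/(-252) = -1/252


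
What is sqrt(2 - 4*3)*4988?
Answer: 4988*I*sqrt(10) ≈ 15773.0*I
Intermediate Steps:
sqrt(2 - 4*3)*4988 = sqrt(2 - 12)*4988 = sqrt(-10)*4988 = (I*sqrt(10))*4988 = 4988*I*sqrt(10)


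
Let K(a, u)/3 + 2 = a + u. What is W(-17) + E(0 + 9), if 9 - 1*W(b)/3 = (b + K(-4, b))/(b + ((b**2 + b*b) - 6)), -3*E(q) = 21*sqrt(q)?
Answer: 1196/185 ≈ 6.4649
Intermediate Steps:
K(a, u) = -6 + 3*a + 3*u (K(a, u) = -6 + 3*(a + u) = -6 + (3*a + 3*u) = -6 + 3*a + 3*u)
E(q) = -7*sqrt(q)
W(b) = 27 - 3*(-18 + 4*b)/(-6 + b + 2*b**2) (W(b) = 27 - 3*(b + (-6 + 3*(-4) + 3*b))/(b + ((b**2 + b*b) - 6)) = 27 - 3*(b + (-6 - 12 + 3*b))/(b + ((b**2 + b**2) - 6)) = 27 - 3*(b + (-18 + 3*b))/(b + (2*b**2 - 6)) = 27 - 3*(-18 + 4*b)/(b + (-6 + 2*b**2)) = 27 - 3*(-18 + 4*b)/(-6 + b + 2*b**2))
W(-17) + E(0 + 9) = 3*(-36 + 5*(-17) + 18*(-17)**2)/(-6 - 17 + 2*(-17)**2) - 7*sqrt(0 + 9) = 3*(-36 - 85 + 18*289)/(-6 - 17 + 2*289) - 7*sqrt(9) = 3*(-36 - 85 + 5202)/(-6 - 17 + 578) - 7*3 = 3*5081/555 - 21 = 3*(1/555)*5081 - 21 = 5081/185 - 21 = 1196/185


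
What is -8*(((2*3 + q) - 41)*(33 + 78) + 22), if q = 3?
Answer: 28240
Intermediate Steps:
-8*(((2*3 + q) - 41)*(33 + 78) + 22) = -8*(((2*3 + 3) - 41)*(33 + 78) + 22) = -8*(((6 + 3) - 41)*111 + 22) = -8*((9 - 41)*111 + 22) = -8*(-32*111 + 22) = -8*(-3552 + 22) = -8*(-3530) = 28240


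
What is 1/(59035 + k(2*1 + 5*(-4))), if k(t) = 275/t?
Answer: 18/1062355 ≈ 1.6943e-5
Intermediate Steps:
1/(59035 + k(2*1 + 5*(-4))) = 1/(59035 + 275/(2*1 + 5*(-4))) = 1/(59035 + 275/(2 - 20)) = 1/(59035 + 275/(-18)) = 1/(59035 + 275*(-1/18)) = 1/(59035 - 275/18) = 1/(1062355/18) = 18/1062355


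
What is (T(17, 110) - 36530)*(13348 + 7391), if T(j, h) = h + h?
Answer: -753033090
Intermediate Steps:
T(j, h) = 2*h
(T(17, 110) - 36530)*(13348 + 7391) = (2*110 - 36530)*(13348 + 7391) = (220 - 36530)*20739 = -36310*20739 = -753033090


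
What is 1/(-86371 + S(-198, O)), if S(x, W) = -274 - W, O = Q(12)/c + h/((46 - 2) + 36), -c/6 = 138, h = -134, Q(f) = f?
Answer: -2760/239135537 ≈ -1.1542e-5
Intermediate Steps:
c = -828 (c = -6*138 = -828)
O = -4663/2760 (O = 12/(-828) - 134/((46 - 2) + 36) = 12*(-1/828) - 134/(44 + 36) = -1/69 - 134/80 = -1/69 - 134*1/80 = -1/69 - 67/40 = -4663/2760 ≈ -1.6895)
1/(-86371 + S(-198, O)) = 1/(-86371 + (-274 - 1*(-4663/2760))) = 1/(-86371 + (-274 + 4663/2760)) = 1/(-86371 - 751577/2760) = 1/(-239135537/2760) = -2760/239135537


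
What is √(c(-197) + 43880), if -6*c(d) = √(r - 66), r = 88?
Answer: √(1579680 - 6*√22)/6 ≈ 209.47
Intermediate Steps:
c(d) = -√22/6 (c(d) = -√(88 - 66)/6 = -√22/6)
√(c(-197) + 43880) = √(-√22/6 + 43880) = √(43880 - √22/6)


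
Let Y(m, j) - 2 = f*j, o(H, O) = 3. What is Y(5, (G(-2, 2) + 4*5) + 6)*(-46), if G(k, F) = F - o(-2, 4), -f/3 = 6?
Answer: 20608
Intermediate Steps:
f = -18 (f = -3*6 = -18)
G(k, F) = -3 + F (G(k, F) = F - 1*3 = F - 3 = -3 + F)
Y(m, j) = 2 - 18*j
Y(5, (G(-2, 2) + 4*5) + 6)*(-46) = (2 - 18*(((-3 + 2) + 4*5) + 6))*(-46) = (2 - 18*((-1 + 20) + 6))*(-46) = (2 - 18*(19 + 6))*(-46) = (2 - 18*25)*(-46) = (2 - 450)*(-46) = -448*(-46) = 20608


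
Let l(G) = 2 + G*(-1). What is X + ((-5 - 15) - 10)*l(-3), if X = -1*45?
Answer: -195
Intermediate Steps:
l(G) = 2 - G
X = -45
X + ((-5 - 15) - 10)*l(-3) = -45 + ((-5 - 15) - 10)*(2 - 1*(-3)) = -45 + (-20 - 10)*(2 + 3) = -45 - 30*5 = -45 - 150 = -195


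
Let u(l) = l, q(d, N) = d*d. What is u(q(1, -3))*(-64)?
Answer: -64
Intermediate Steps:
q(d, N) = d**2
u(q(1, -3))*(-64) = 1**2*(-64) = 1*(-64) = -64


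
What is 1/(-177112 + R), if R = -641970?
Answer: -1/819082 ≈ -1.2209e-6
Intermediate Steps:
1/(-177112 + R) = 1/(-177112 - 641970) = 1/(-819082) = -1/819082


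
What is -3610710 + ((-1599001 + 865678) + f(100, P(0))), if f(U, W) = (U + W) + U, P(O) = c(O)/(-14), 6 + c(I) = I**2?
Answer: -30406828/7 ≈ -4.3438e+6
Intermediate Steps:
c(I) = -6 + I**2
P(O) = 3/7 - O**2/14 (P(O) = (-6 + O**2)/(-14) = (-6 + O**2)*(-1/14) = 3/7 - O**2/14)
f(U, W) = W + 2*U
-3610710 + ((-1599001 + 865678) + f(100, P(0))) = -3610710 + ((-1599001 + 865678) + ((3/7 - 1/14*0**2) + 2*100)) = -3610710 + (-733323 + ((3/7 - 1/14*0) + 200)) = -3610710 + (-733323 + ((3/7 + 0) + 200)) = -3610710 + (-733323 + (3/7 + 200)) = -3610710 + (-733323 + 1403/7) = -3610710 - 5131858/7 = -30406828/7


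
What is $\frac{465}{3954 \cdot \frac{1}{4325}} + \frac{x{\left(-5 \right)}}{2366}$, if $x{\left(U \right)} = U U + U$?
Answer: $\frac{793066805}{1559194} \approx 508.64$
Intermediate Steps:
$x{\left(U \right)} = U + U^{2}$ ($x{\left(U \right)} = U^{2} + U = U + U^{2}$)
$\frac{465}{3954 \cdot \frac{1}{4325}} + \frac{x{\left(-5 \right)}}{2366} = \frac{465}{3954 \cdot \frac{1}{4325}} + \frac{\left(-5\right) \left(1 - 5\right)}{2366} = \frac{465}{3954 \cdot \frac{1}{4325}} + \left(-5\right) \left(-4\right) \frac{1}{2366} = \frac{465}{\frac{3954}{4325}} + 20 \cdot \frac{1}{2366} = 465 \cdot \frac{4325}{3954} + \frac{10}{1183} = \frac{670375}{1318} + \frac{10}{1183} = \frac{793066805}{1559194}$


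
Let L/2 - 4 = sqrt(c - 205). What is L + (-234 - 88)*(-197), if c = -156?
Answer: 63442 + 38*I ≈ 63442.0 + 38.0*I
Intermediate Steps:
L = 8 + 38*I (L = 8 + 2*sqrt(-156 - 205) = 8 + 2*sqrt(-361) = 8 + 2*(19*I) = 8 + 38*I ≈ 8.0 + 38.0*I)
L + (-234 - 88)*(-197) = (8 + 38*I) + (-234 - 88)*(-197) = (8 + 38*I) - 322*(-197) = (8 + 38*I) + 63434 = 63442 + 38*I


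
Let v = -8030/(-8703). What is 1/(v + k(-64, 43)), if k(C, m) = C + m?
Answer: -8703/174733 ≈ -0.049807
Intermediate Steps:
v = 8030/8703 (v = -8030*(-1/8703) = 8030/8703 ≈ 0.92267)
1/(v + k(-64, 43)) = 1/(8030/8703 + (-64 + 43)) = 1/(8030/8703 - 21) = 1/(-174733/8703) = -8703/174733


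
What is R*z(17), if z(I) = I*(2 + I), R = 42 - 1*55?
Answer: -4199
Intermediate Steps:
R = -13 (R = 42 - 55 = -13)
R*z(17) = -221*(2 + 17) = -221*19 = -13*323 = -4199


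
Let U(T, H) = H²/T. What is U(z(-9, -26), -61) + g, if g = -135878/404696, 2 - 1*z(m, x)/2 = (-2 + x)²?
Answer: -53699594/19779517 ≈ -2.7149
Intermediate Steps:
z(m, x) = 4 - 2*(-2 + x)²
g = -67939/202348 (g = -135878*1/404696 = -67939/202348 ≈ -0.33575)
U(z(-9, -26), -61) + g = (-61)²/(4 - 2*(-2 - 26)²) - 67939/202348 = 3721/(4 - 2*(-28)²) - 67939/202348 = 3721/(4 - 2*784) - 67939/202348 = 3721/(4 - 1568) - 67939/202348 = 3721/(-1564) - 67939/202348 = 3721*(-1/1564) - 67939/202348 = -3721/1564 - 67939/202348 = -53699594/19779517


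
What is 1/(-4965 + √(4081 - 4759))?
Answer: -1655/8217301 - I*√678/24651903 ≈ -0.0002014 - 1.0562e-6*I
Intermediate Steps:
1/(-4965 + √(4081 - 4759)) = 1/(-4965 + √(-678)) = 1/(-4965 + I*√678)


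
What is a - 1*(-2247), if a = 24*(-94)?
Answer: -9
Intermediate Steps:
a = -2256
a - 1*(-2247) = -2256 - 1*(-2247) = -2256 + 2247 = -9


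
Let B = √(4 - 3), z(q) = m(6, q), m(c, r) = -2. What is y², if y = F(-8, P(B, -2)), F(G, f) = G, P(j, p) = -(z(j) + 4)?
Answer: 64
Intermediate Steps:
z(q) = -2
B = 1 (B = √1 = 1)
P(j, p) = -2 (P(j, p) = -(-2 + 4) = -1*2 = -2)
y = -8
y² = (-8)² = 64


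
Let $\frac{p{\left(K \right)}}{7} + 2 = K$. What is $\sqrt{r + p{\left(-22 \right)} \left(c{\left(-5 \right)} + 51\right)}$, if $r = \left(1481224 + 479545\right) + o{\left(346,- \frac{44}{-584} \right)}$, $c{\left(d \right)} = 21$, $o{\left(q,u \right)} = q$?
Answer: $\sqrt{1949019} \approx 1396.1$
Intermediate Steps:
$p{\left(K \right)} = -14 + 7 K$
$r = 1961115$ ($r = \left(1481224 + 479545\right) + 346 = 1960769 + 346 = 1961115$)
$\sqrt{r + p{\left(-22 \right)} \left(c{\left(-5 \right)} + 51\right)} = \sqrt{1961115 + \left(-14 + 7 \left(-22\right)\right) \left(21 + 51\right)} = \sqrt{1961115 + \left(-14 - 154\right) 72} = \sqrt{1961115 - 12096} = \sqrt{1949019}$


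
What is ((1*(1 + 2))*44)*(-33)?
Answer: -4356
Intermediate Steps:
((1*(1 + 2))*44)*(-33) = ((1*3)*44)*(-33) = (3*44)*(-33) = 132*(-33) = -4356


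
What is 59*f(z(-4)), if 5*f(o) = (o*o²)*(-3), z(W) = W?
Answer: 11328/5 ≈ 2265.6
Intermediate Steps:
f(o) = -3*o³/5 (f(o) = ((o*o²)*(-3))/5 = (o³*(-3))/5 = (-3*o³)/5 = -3*o³/5)
59*f(z(-4)) = 59*(-⅗*(-4)³) = 59*(-⅗*(-64)) = 59*(192/5) = 11328/5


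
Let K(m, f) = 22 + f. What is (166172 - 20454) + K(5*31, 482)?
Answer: 146222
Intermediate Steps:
(166172 - 20454) + K(5*31, 482) = (166172 - 20454) + (22 + 482) = 145718 + 504 = 146222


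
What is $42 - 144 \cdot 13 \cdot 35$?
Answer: $-65478$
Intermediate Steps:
$42 - 144 \cdot 13 \cdot 35 = 42 - 65520 = -65478$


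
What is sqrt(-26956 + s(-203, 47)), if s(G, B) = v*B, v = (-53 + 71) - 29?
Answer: I*sqrt(27473) ≈ 165.75*I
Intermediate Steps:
v = -11 (v = 18 - 29 = -11)
s(G, B) = -11*B
sqrt(-26956 + s(-203, 47)) = sqrt(-26956 - 11*47) = sqrt(-26956 - 517) = sqrt(-27473) = I*sqrt(27473)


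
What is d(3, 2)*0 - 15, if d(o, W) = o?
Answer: -15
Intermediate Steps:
d(3, 2)*0 - 15 = 3*0 - 15 = 0 - 15 = -15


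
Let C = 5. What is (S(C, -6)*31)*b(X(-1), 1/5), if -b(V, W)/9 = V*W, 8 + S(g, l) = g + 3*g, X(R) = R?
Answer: 3348/5 ≈ 669.60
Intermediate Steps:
S(g, l) = -8 + 4*g (S(g, l) = -8 + (g + 3*g) = -8 + 4*g)
b(V, W) = -9*V*W
(S(C, -6)*31)*b(X(-1), 1/5) = ((-8 + 4*5)*31)*(-9*(-1)/5) = ((-8 + 20)*31)*(-9*(-1)*⅕) = (12*31)*(9/5) = 372*(9/5) = 3348/5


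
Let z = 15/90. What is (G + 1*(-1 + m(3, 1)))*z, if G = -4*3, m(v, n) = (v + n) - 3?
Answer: -2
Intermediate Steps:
m(v, n) = -3 + n + v (m(v, n) = (n + v) - 3 = -3 + n + v)
G = -12
z = 1/6 (z = 15*(1/90) = 1/6 ≈ 0.16667)
(G + 1*(-1 + m(3, 1)))*z = (-12 + 1*(-1 + (-3 + 1 + 3)))*(1/6) = (-12 + 1*(-1 + 1))*(1/6) = (-12 + 1*0)*(1/6) = (-12 + 0)*(1/6) = -12*1/6 = -2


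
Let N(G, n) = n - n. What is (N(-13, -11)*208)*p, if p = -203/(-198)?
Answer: 0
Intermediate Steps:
p = 203/198 (p = -203*(-1/198) = 203/198 ≈ 1.0253)
N(G, n) = 0
(N(-13, -11)*208)*p = (0*208)*(203/198) = 0*(203/198) = 0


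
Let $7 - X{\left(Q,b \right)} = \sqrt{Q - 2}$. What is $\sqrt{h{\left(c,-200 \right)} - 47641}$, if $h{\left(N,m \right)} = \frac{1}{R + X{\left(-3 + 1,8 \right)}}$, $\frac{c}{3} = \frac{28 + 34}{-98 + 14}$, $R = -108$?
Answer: $\frac{\sqrt{-4961431243730 + 20410 i}}{10205} \approx 4.4895 \cdot 10^{-7} + 218.27 i$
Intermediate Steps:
$c = - \frac{31}{14}$ ($c = 3 \frac{28 + 34}{-98 + 14} = 3 \frac{62}{-84} = 3 \cdot 62 \left(- \frac{1}{84}\right) = 3 \left(- \frac{31}{42}\right) = - \frac{31}{14} \approx -2.2143$)
$X{\left(Q,b \right)} = 7 - \sqrt{-2 + Q}$ ($X{\left(Q,b \right)} = 7 - \sqrt{Q - 2} = 7 - \sqrt{-2 + Q}$)
$h{\left(N,m \right)} = \frac{-101 + 2 i}{10205}$ ($h{\left(N,m \right)} = \frac{1}{-108 + \left(7 - \sqrt{-2 + \left(-3 + 1\right)}\right)} = \frac{1}{-108 + \left(7 - \sqrt{-2 - 2}\right)} = \frac{1}{-108 + \left(7 - \sqrt{-4}\right)} = \frac{1}{-108 + \left(7 - 2 i\right)} = \frac{1}{-101 - 2 i} = \frac{-101 + 2 i}{10205}$)
$\sqrt{h{\left(c,-200 \right)} - 47641} = \sqrt{\left(- \frac{101}{10205} + \frac{2 i}{10205}\right) - 47641} = \sqrt{- \frac{486176506}{10205} + \frac{2 i}{10205}}$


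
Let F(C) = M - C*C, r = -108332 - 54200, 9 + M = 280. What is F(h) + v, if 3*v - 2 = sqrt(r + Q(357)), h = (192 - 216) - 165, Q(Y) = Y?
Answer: -106348/3 + 5*I*sqrt(6487)/3 ≈ -35449.0 + 134.24*I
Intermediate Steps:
M = 271 (M = -9 + 280 = 271)
r = -162532
h = -189 (h = -24 - 165 = -189)
v = 2/3 + 5*I*sqrt(6487)/3 (v = 2/3 + sqrt(-162532 + 357)/3 = 2/3 + sqrt(-162175)/3 = 2/3 + (5*I*sqrt(6487))/3 = 2/3 + 5*I*sqrt(6487)/3 ≈ 0.66667 + 134.24*I)
F(C) = 271 - C**2 (F(C) = 271 - C*C = 271 - C**2)
F(h) + v = (271 - 1*(-189)**2) + (2/3 + 5*I*sqrt(6487)/3) = (271 - 1*35721) + (2/3 + 5*I*sqrt(6487)/3) = (271 - 35721) + (2/3 + 5*I*sqrt(6487)/3) = -35450 + (2/3 + 5*I*sqrt(6487)/3) = -106348/3 + 5*I*sqrt(6487)/3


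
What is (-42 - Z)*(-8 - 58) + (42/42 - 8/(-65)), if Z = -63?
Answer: -90017/65 ≈ -1384.9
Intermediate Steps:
(-42 - Z)*(-8 - 58) + (42/42 - 8/(-65)) = (-42 - 1*(-63))*(-8 - 58) + (42/42 - 8/(-65)) = (-42 + 63)*(-66) + (42*(1/42) - 8*(-1/65)) = 21*(-66) + (1 + 8/65) = -1386 + 73/65 = -90017/65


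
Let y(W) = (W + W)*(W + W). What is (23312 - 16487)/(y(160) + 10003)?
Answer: 6825/112403 ≈ 0.060719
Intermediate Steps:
y(W) = 4*W² (y(W) = (2*W)*(2*W) = 4*W²)
(23312 - 16487)/(y(160) + 10003) = (23312 - 16487)/(4*160² + 10003) = 6825/(4*25600 + 10003) = 6825/(102400 + 10003) = 6825/112403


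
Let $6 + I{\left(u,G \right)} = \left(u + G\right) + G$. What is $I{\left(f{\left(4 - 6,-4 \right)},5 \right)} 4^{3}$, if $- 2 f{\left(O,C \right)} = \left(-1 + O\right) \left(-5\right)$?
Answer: $-224$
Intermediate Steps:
$f{\left(O,C \right)} = - \frac{5}{2} + \frac{5 O}{2}$ ($f{\left(O,C \right)} = - \frac{\left(-1 + O\right) \left(-5\right)}{2} = - \frac{5 - 5 O}{2} = - \frac{5}{2} + \frac{5 O}{2}$)
$I{\left(u,G \right)} = -6 + u + 2 G$ ($I{\left(u,G \right)} = -6 + \left(\left(u + G\right) + G\right) = -6 + \left(\left(G + u\right) + G\right) = -6 + \left(u + 2 G\right) = -6 + u + 2 G$)
$I{\left(f{\left(4 - 6,-4 \right)},5 \right)} 4^{3} = \left(-6 + \left(- \frac{5}{2} + \frac{5 \left(4 - 6\right)}{2}\right) + 2 \cdot 5\right) 4^{3} = \left(-6 + \left(- \frac{5}{2} + \frac{5 \left(4 - 6\right)}{2}\right) + 10\right) 64 = \left(-6 + \left(- \frac{5}{2} + \frac{5}{2} \left(-2\right)\right) + 10\right) 64 = \left(-6 - \frac{15}{2} + 10\right) 64 = \left(- \frac{7}{2}\right) 64 = -224$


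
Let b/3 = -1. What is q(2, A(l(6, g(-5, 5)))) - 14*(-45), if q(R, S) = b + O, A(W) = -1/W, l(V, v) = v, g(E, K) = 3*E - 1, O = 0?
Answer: 627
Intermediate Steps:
b = -3 (b = 3*(-1) = -3)
g(E, K) = -1 + 3*E
q(R, S) = -3 (q(R, S) = -3 + 0 = -3)
q(2, A(l(6, g(-5, 5)))) - 14*(-45) = -3 - 14*(-45) = -3 + 630 = 627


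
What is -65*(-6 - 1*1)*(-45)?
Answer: -20475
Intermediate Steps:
-65*(-6 - 1*1)*(-45) = -65*(-6 - 1)*(-45) = -65*(-7)*(-45) = 455*(-45) = -20475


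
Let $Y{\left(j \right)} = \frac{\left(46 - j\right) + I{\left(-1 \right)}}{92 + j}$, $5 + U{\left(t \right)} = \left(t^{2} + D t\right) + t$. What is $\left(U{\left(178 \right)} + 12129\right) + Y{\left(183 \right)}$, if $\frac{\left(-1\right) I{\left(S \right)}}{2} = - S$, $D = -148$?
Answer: $\frac{4851411}{275} \approx 17642.0$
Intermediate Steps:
$U{\left(t \right)} = -5 + t^{2} - 147 t$ ($U{\left(t \right)} = -5 + \left(\left(t^{2} - 148 t\right) + t\right) = -5 + \left(t^{2} - 147 t\right) = -5 + t^{2} - 147 t$)
$I{\left(S \right)} = 2 S$ ($I{\left(S \right)} = - 2 \left(- S\right) = 2 S$)
$Y{\left(j \right)} = \frac{44 - j}{92 + j}$ ($Y{\left(j \right)} = \frac{\left(46 - j\right) + 2 \left(-1\right)}{92 + j} = \frac{\left(46 - j\right) - 2}{92 + j} = \frac{44 - j}{92 + j}$)
$\left(U{\left(178 \right)} + 12129\right) + Y{\left(183 \right)} = \left(\left(-5 + 178^{2} - 26166\right) + 12129\right) + \frac{44 - 183}{92 + 183} = \left(\left(-5 + 31684 - 26166\right) + 12129\right) + \frac{44 - 183}{275} = \left(5513 + 12129\right) + \frac{1}{275} \left(-139\right) = 17642 - \frac{139}{275} = \frac{4851411}{275}$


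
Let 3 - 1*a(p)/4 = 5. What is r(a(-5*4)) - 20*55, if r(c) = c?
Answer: -1108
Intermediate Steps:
a(p) = -8 (a(p) = 12 - 4*5 = 12 - 20 = -8)
r(a(-5*4)) - 20*55 = -8 - 20*55 = -8 - 1100 = -1108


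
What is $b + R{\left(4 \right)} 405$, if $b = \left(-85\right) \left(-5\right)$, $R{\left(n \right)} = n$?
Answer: $2045$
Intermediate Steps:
$b = 425$
$b + R{\left(4 \right)} 405 = 425 + 4 \cdot 405 = 425 + 1620 = 2045$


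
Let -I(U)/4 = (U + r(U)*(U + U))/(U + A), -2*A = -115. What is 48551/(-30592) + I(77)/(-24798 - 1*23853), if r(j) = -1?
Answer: -635411559241/400361144448 ≈ -1.5871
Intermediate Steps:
A = 115/2 (A = -½*(-115) = 115/2 ≈ 57.500)
I(U) = 4*U/(115/2 + U) (I(U) = -4*(U - (U + U))/(U + 115/2) = -4*(U - 2*U)/(115/2 + U) = -4*(-U)/(115/2 + U) = -(-4)*U/(115/2 + U) = 4*U/(115/2 + U))
48551/(-30592) + I(77)/(-24798 - 1*23853) = 48551/(-30592) + (8*77/(115 + 2*77))/(-24798 - 1*23853) = 48551*(-1/30592) + (8*77/(115 + 154))/(-24798 - 23853) = -48551/30592 + (8*77/269)/(-48651) = -48551/30592 + (8*77*(1/269))*(-1/48651) = -48551/30592 + (616/269)*(-1/48651) = -48551/30592 - 616/13087119 = -635411559241/400361144448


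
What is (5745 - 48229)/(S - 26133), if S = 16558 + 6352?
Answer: 42484/3223 ≈ 13.182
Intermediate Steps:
S = 22910
(5745 - 48229)/(S - 26133) = (5745 - 48229)/(22910 - 26133) = -42484/(-3223) = -42484*(-1/3223) = 42484/3223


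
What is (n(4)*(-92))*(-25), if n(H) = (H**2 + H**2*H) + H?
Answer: 193200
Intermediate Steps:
n(H) = H + H**2 + H**3 (n(H) = (H**2 + H**3) + H = H + H**2 + H**3)
(n(4)*(-92))*(-25) = ((4*(1 + 4 + 4**2))*(-92))*(-25) = ((4*(1 + 4 + 16))*(-92))*(-25) = ((4*21)*(-92))*(-25) = (84*(-92))*(-25) = -7728*(-25) = 193200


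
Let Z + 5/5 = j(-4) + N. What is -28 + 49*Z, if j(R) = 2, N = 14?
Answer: 707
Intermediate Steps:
Z = 15 (Z = -1 + (2 + 14) = -1 + 16 = 15)
-28 + 49*Z = -28 + 49*15 = -28 + 735 = 707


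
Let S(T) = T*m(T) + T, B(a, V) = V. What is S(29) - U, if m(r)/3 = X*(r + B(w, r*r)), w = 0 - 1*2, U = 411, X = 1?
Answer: 75308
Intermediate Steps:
w = -2 (w = 0 - 2 = -2)
m(r) = 3*r + 3*r² (m(r) = 3*(1*(r + r*r)) = 3*(1*(r + r²)) = 3*(r + r²) = 3*r + 3*r²)
S(T) = T + 3*T²*(1 + T) (S(T) = T*(3*T*(1 + T)) + T = 3*T²*(1 + T) + T = T + 3*T²*(1 + T))
S(29) - U = 29*(1 + 3*29 + 3*29²) - 1*411 = 29*(1 + 87 + 3*841) - 411 = 29*(1 + 87 + 2523) - 411 = 29*2611 - 411 = 75719 - 411 = 75308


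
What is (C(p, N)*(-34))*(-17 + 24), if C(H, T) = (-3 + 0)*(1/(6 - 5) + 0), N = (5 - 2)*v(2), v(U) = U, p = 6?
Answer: 714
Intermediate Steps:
N = 6 (N = (5 - 2)*2 = 3*2 = 6)
C(H, T) = -3 (C(H, T) = -3*(1/1 + 0) = -3*(1 + 0) = -3*1 = -3)
(C(p, N)*(-34))*(-17 + 24) = (-3*(-34))*(-17 + 24) = 102*7 = 714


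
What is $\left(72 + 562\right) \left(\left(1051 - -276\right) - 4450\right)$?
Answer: $-1979982$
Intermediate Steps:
$\left(72 + 562\right) \left(\left(1051 - -276\right) - 4450\right) = 634 \left(\left(1051 + 276\right) - 4450\right) = 634 \left(1327 - 4450\right) = 634 \left(-3123\right) = -1979982$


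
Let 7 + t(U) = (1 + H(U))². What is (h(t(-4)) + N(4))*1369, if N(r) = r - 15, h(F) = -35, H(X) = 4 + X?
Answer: -62974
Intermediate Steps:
t(U) = -7 + (5 + U)² (t(U) = -7 + (1 + (4 + U))² = -7 + (5 + U)²)
N(r) = -15 + r
(h(t(-4)) + N(4))*1369 = (-35 + (-15 + 4))*1369 = (-35 - 11)*1369 = -46*1369 = -62974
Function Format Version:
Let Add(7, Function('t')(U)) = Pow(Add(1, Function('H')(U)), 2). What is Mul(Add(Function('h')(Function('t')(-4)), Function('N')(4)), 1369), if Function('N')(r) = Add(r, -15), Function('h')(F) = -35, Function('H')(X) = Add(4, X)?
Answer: -62974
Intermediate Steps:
Function('t')(U) = Add(-7, Pow(Add(5, U), 2)) (Function('t')(U) = Add(-7, Pow(Add(1, Add(4, U)), 2)) = Add(-7, Pow(Add(5, U), 2)))
Function('N')(r) = Add(-15, r)
Mul(Add(Function('h')(Function('t')(-4)), Function('N')(4)), 1369) = Mul(Add(-35, Add(-15, 4)), 1369) = Mul(Add(-35, -11), 1369) = Mul(-46, 1369) = -62974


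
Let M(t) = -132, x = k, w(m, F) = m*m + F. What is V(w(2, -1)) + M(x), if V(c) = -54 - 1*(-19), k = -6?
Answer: -167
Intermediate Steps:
w(m, F) = F + m**2 (w(m, F) = m**2 + F = F + m**2)
x = -6
V(c) = -35 (V(c) = -54 + 19 = -35)
V(w(2, -1)) + M(x) = -35 - 132 = -167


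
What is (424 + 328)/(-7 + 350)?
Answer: 752/343 ≈ 2.1924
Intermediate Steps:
(424 + 328)/(-7 + 350) = 752/343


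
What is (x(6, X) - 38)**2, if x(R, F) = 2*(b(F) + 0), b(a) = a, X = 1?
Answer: 1296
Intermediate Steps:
x(R, F) = 2*F (x(R, F) = 2*(F + 0) = 2*F)
(x(6, X) - 38)**2 = (2*1 - 38)**2 = (2 - 38)**2 = (-36)**2 = 1296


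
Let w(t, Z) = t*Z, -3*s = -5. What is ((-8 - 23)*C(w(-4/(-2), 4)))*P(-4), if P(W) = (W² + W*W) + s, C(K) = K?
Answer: -25048/3 ≈ -8349.3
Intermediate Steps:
s = 5/3 (s = -⅓*(-5) = 5/3 ≈ 1.6667)
w(t, Z) = Z*t
P(W) = 5/3 + 2*W² (P(W) = (W² + W*W) + 5/3 = (W² + W²) + 5/3 = 2*W² + 5/3 = 5/3 + 2*W²)
((-8 - 23)*C(w(-4/(-2), 4)))*P(-4) = ((-8 - 23)*(4*(-4/(-2))))*(5/3 + 2*(-4)²) = (-124*(-4*(-½)))*(5/3 + 2*16) = (-124*2)*(5/3 + 32) = -31*8*(101/3) = -248*101/3 = -25048/3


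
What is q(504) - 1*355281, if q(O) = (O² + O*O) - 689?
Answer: 152062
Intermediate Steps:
q(O) = -689 + 2*O² (q(O) = (O² + O²) - 689 = 2*O² - 689 = -689 + 2*O²)
q(504) - 1*355281 = (-689 + 2*504²) - 1*355281 = (-689 + 2*254016) - 355281 = (-689 + 508032) - 355281 = 507343 - 355281 = 152062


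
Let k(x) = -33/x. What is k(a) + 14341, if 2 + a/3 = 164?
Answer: 2323231/162 ≈ 14341.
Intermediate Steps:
a = 486 (a = -6 + 3*164 = -6 + 492 = 486)
k(a) + 14341 = -33/486 + 14341 = -33*1/486 + 14341 = -11/162 + 14341 = 2323231/162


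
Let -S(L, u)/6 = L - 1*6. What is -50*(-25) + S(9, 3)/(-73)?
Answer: 91268/73 ≈ 1250.2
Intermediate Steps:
S(L, u) = 36 - 6*L (S(L, u) = -6*(L - 1*6) = -6*(L - 6) = -6*(-6 + L) = 36 - 6*L)
-50*(-25) + S(9, 3)/(-73) = -50*(-25) + (36 - 6*9)/(-73) = 1250 + (36 - 54)*(-1/73) = 1250 - 18*(-1/73) = 1250 + 18/73 = 91268/73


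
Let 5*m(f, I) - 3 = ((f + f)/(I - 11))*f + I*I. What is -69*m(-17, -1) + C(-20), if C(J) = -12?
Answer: 1195/2 ≈ 597.50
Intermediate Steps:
m(f, I) = ⅗ + I²/5 + 2*f²/(5*(-11 + I)) (m(f, I) = ⅗ + (((f + f)/(I - 11))*f + I*I)/5 = ⅗ + (((2*f)/(-11 + I))*f + I²)/5 = ⅗ + ((2*f/(-11 + I))*f + I²)/5 = ⅗ + (2*f²/(-11 + I) + I²)/5 = ⅗ + (I² + 2*f²/(-11 + I))/5 = ⅗ + (I²/5 + 2*f²/(5*(-11 + I))) = ⅗ + I²/5 + 2*f²/(5*(-11 + I)))
-69*m(-17, -1) + C(-20) = -69*(-33 + (-1)³ - 11*(-1)² + 2*(-17)² + 3*(-1))/(5*(-11 - 1)) - 12 = -69*(-33 - 1 - 11*1 + 2*289 - 3)/(5*(-12)) - 12 = -69*(-1)*(-33 - 1 - 11 + 578 - 3)/(5*12) - 12 = -69*(-1)*530/(5*12) - 12 = -69*(-53/6) - 12 = 1219/2 - 12 = 1195/2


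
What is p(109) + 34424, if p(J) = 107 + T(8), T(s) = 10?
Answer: 34541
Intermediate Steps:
p(J) = 117 (p(J) = 107 + 10 = 117)
p(109) + 34424 = 117 + 34424 = 34541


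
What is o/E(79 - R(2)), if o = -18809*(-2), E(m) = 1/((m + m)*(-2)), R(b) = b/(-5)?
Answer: -59737384/5 ≈ -1.1947e+7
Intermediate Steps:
R(b) = -b/5 (R(b) = b*(-⅕) = -b/5)
E(m) = -1/(4*m) (E(m) = 1/((2*m)*(-2)) = 1/(-4*m) = -1/(4*m))
o = 37618
o/E(79 - R(2)) = 37618/((-1/(4*(79 - (-1)*2/5)))) = 37618/((-1/(4*(79 - 1*(-⅖))))) = 37618/((-1/(4*(79 + ⅖)))) = 37618/((-1/(4*397/5))) = 37618/((-¼*5/397)) = 37618/(-5/1588) = 37618*(-1588/5) = -59737384/5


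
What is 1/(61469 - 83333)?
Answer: -1/21864 ≈ -4.5737e-5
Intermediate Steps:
1/(61469 - 83333) = 1/(-21864) = -1/21864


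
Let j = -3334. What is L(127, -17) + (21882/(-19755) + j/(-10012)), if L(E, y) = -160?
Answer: -5299858169/32964510 ≈ -160.77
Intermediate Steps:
L(127, -17) + (21882/(-19755) + j/(-10012)) = -160 + (21882/(-19755) - 3334/(-10012)) = -160 + (21882*(-1/19755) - 3334*(-1/10012)) = -160 + (-7294/6585 + 1667/5006) = -160 - 25536569/32964510 = -5299858169/32964510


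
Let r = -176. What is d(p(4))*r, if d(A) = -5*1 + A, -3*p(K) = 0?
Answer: 880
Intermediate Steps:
p(K) = 0 (p(K) = -1/3*0 = 0)
d(A) = -5 + A
d(p(4))*r = (-5 + 0)*(-176) = -5*(-176) = 880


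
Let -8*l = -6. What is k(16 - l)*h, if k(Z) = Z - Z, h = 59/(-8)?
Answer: 0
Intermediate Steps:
l = ¾ (l = -⅛*(-6) = ¾ ≈ 0.75000)
h = -59/8 (h = 59*(-⅛) = -59/8 ≈ -7.3750)
k(Z) = 0
k(16 - l)*h = 0*(-59/8) = 0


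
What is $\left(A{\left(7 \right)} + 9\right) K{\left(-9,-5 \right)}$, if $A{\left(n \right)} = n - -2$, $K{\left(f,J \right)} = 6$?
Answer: $108$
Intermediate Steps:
$A{\left(n \right)} = 2 + n$ ($A{\left(n \right)} = n + 2 = 2 + n$)
$\left(A{\left(7 \right)} + 9\right) K{\left(-9,-5 \right)} = \left(\left(2 + 7\right) + 9\right) 6 = \left(9 + 9\right) 6 = 18 \cdot 6 = 108$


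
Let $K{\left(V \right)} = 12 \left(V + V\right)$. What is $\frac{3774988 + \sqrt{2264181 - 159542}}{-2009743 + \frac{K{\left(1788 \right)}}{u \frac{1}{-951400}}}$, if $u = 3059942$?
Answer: $- \frac{5775622165348}{3095261745853} - \frac{1529971 \sqrt{2104639}}{3095261745853} \approx -1.8667$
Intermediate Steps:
$K{\left(V \right)} = 24 V$ ($K{\left(V \right)} = 12 \cdot 2 V = 24 V$)
$\frac{3774988 + \sqrt{2264181 - 159542}}{-2009743 + \frac{K{\left(1788 \right)}}{u \frac{1}{-951400}}} = \frac{3774988 + \sqrt{2264181 - 159542}}{-2009743 + \frac{24 \cdot 1788}{3059942 \frac{1}{-951400}}} = \frac{3774988 + \sqrt{2104639}}{-2009743 + \frac{42912}{3059942 \left(- \frac{1}{951400}\right)}} = \frac{3774988 + \sqrt{2104639}}{-2009743 + \frac{42912}{- \frac{1529971}{475700}}} = \frac{3774988 + \sqrt{2104639}}{-2009743 + 42912 \left(- \frac{475700}{1529971}\right)} = \frac{3774988 + \sqrt{2104639}}{-2009743 - \frac{20413238400}{1529971}} = \frac{3774988 + \sqrt{2104639}}{- \frac{3095261745853}{1529971}} = \left(3774988 + \sqrt{2104639}\right) \left(- \frac{1529971}{3095261745853}\right) = - \frac{5775622165348}{3095261745853} - \frac{1529971 \sqrt{2104639}}{3095261745853}$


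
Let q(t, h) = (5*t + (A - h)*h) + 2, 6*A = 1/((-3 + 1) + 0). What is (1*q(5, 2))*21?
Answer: 959/2 ≈ 479.50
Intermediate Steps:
A = -1/12 (A = 1/(6*((-3 + 1) + 0)) = 1/(6*(-2 + 0)) = (⅙)/(-2) = (⅙)*(-½) = -1/12 ≈ -0.083333)
q(t, h) = 2 + 5*t + h*(-1/12 - h) (q(t, h) = (5*t + (-1/12 - h)*h) + 2 = (5*t + h*(-1/12 - h)) + 2 = 2 + 5*t + h*(-1/12 - h))
(1*q(5, 2))*21 = (1*(2 - 1*2² + 5*5 - 1/12*2))*21 = (1*(2 - 1*4 + 25 - ⅙))*21 = (1*(2 - 4 + 25 - ⅙))*21 = (1*(137/6))*21 = (137/6)*21 = 959/2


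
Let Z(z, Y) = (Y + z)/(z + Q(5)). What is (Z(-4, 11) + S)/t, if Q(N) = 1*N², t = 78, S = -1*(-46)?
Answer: 139/234 ≈ 0.59402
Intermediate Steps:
S = 46
Q(N) = N²
Z(z, Y) = (Y + z)/(25 + z) (Z(z, Y) = (Y + z)/(z + 5²) = (Y + z)/(z + 25) = (Y + z)/(25 + z))
(Z(-4, 11) + S)/t = ((11 - 4)/(25 - 4) + 46)/78 = (7/21 + 46)/78 = ((1/21)*7 + 46)/78 = (⅓ + 46)/78 = (1/78)*(139/3) = 139/234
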